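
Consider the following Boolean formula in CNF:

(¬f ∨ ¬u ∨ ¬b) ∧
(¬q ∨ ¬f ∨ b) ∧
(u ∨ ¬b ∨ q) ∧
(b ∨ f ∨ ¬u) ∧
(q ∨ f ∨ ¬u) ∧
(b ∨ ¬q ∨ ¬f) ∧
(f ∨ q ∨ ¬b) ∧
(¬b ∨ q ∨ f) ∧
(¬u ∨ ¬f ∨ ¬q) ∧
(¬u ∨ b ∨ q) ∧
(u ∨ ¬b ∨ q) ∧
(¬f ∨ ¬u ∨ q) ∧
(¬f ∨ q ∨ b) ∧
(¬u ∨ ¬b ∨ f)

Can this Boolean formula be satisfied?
Yes

Yes, the formula is satisfiable.

One satisfying assignment is: u=False, b=False, q=False, f=False

Verification: With this assignment, all 14 clauses evaluate to true.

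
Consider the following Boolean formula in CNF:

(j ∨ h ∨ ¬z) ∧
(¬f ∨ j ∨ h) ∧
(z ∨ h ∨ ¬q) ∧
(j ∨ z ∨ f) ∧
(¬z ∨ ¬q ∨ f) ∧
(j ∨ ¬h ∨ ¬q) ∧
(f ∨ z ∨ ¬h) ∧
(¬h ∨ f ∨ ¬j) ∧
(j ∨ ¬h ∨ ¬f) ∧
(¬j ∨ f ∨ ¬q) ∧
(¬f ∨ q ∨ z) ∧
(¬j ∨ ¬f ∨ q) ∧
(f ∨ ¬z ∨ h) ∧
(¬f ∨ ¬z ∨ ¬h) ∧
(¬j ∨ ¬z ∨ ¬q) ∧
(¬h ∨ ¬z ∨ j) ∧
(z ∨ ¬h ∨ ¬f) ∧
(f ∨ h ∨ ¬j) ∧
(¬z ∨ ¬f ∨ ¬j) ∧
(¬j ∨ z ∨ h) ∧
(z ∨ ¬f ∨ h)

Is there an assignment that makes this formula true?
No

No, the formula is not satisfiable.

No assignment of truth values to the variables can make all 21 clauses true simultaneously.

The formula is UNSAT (unsatisfiable).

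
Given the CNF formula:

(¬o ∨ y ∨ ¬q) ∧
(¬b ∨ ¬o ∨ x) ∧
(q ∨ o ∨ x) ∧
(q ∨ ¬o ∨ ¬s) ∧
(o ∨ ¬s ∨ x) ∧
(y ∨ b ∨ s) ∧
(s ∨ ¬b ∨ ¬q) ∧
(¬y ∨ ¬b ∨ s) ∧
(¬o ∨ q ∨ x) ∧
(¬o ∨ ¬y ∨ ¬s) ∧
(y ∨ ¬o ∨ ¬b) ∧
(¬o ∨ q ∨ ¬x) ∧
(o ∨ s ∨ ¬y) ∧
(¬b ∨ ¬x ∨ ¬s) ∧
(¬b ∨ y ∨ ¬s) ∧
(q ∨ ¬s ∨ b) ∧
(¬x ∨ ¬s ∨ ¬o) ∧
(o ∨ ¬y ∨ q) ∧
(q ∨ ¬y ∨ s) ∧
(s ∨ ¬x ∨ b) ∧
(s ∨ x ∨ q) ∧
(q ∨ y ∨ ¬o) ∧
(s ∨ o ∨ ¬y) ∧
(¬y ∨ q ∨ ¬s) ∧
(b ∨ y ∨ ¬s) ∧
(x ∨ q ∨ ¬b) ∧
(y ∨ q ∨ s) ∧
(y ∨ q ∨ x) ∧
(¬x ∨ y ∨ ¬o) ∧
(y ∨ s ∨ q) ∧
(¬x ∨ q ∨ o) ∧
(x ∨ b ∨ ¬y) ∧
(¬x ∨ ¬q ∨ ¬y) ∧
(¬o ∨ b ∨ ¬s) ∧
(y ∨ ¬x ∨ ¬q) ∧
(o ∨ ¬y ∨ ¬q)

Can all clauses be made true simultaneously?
No

No, the formula is not satisfiable.

No assignment of truth values to the variables can make all 36 clauses true simultaneously.

The formula is UNSAT (unsatisfiable).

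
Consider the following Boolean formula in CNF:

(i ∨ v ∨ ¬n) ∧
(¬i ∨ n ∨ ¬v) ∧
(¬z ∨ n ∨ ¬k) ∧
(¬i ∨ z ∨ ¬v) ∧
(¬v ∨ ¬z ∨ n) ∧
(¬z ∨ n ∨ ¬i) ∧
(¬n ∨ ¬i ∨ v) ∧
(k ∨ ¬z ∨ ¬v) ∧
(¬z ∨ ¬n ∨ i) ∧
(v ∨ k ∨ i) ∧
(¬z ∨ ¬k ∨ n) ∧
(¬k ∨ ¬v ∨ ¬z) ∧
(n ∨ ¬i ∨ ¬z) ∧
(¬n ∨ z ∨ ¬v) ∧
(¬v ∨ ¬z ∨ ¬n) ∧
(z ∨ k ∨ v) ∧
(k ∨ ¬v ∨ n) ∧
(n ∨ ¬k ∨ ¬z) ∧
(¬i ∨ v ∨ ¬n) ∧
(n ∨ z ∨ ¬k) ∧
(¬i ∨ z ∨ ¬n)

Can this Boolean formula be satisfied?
No

No, the formula is not satisfiable.

No assignment of truth values to the variables can make all 21 clauses true simultaneously.

The formula is UNSAT (unsatisfiable).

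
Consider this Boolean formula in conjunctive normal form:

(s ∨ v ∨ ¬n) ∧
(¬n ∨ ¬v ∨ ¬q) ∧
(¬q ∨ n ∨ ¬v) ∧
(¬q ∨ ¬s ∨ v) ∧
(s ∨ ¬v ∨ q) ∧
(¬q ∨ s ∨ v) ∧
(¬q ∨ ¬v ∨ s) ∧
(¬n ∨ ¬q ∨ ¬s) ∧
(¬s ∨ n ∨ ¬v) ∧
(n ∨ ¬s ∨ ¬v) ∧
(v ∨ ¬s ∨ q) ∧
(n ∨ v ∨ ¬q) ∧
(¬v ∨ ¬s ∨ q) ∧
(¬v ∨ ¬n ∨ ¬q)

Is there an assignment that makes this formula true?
Yes

Yes, the formula is satisfiable.

One satisfying assignment is: v=False, n=False, s=False, q=False

Verification: With this assignment, all 14 clauses evaluate to true.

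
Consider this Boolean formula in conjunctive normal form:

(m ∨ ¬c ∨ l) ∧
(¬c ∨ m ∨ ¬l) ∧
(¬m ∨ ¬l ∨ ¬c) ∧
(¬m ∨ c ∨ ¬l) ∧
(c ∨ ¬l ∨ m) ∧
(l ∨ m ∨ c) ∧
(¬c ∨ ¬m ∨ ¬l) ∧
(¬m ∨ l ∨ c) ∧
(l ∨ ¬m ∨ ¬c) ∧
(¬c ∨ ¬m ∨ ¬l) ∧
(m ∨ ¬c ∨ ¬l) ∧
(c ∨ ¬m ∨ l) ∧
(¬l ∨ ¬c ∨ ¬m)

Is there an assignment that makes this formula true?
No

No, the formula is not satisfiable.

No assignment of truth values to the variables can make all 13 clauses true simultaneously.

The formula is UNSAT (unsatisfiable).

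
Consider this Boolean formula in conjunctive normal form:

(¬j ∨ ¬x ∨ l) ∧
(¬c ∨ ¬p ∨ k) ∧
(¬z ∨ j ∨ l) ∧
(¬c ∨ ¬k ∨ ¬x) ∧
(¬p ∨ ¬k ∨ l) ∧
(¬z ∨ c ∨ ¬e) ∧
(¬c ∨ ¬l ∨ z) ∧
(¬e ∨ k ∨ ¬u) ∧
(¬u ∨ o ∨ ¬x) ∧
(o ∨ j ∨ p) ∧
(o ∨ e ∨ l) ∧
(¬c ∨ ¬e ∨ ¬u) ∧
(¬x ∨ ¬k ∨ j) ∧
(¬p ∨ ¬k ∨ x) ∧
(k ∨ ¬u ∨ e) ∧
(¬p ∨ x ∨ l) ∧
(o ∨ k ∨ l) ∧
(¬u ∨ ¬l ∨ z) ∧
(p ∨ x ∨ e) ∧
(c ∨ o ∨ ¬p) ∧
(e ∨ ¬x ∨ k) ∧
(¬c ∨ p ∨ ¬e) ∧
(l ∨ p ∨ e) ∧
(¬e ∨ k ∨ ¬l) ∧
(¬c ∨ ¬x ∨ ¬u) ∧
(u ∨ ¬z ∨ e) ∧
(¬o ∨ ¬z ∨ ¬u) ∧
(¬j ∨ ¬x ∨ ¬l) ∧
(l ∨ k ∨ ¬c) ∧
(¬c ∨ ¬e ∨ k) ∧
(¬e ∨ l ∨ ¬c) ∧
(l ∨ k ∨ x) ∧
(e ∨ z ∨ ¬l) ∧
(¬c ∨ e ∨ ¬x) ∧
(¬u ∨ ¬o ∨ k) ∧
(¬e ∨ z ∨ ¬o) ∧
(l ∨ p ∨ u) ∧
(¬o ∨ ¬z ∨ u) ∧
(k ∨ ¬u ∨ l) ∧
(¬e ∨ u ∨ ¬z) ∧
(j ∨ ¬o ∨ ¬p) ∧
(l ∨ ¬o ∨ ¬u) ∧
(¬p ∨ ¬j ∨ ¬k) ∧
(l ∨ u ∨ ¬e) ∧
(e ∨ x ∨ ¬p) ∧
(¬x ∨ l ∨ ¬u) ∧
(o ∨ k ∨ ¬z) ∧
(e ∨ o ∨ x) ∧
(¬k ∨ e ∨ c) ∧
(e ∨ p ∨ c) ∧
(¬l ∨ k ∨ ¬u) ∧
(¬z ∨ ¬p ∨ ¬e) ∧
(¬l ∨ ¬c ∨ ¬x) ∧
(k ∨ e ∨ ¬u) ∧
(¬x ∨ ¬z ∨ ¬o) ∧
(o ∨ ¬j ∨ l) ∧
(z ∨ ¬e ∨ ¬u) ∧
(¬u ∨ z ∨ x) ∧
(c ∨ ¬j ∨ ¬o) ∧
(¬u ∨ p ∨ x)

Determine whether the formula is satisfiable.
Yes

Yes, the formula is satisfiable.

One satisfying assignment is: o=False, e=True, l=True, u=False, k=True, c=False, z=False, j=True, p=False, x=False

Verification: With this assignment, all 60 clauses evaluate to true.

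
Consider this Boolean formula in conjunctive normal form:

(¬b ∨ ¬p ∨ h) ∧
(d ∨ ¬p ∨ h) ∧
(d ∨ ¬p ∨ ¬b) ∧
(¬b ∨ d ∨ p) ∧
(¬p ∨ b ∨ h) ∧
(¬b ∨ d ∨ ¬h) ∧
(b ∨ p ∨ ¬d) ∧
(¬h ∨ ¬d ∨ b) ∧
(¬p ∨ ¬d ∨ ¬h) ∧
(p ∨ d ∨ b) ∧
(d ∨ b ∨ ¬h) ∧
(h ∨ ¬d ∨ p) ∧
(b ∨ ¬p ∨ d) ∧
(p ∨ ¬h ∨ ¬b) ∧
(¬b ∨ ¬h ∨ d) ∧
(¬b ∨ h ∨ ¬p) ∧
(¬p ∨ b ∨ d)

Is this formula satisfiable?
No

No, the formula is not satisfiable.

No assignment of truth values to the variables can make all 17 clauses true simultaneously.

The formula is UNSAT (unsatisfiable).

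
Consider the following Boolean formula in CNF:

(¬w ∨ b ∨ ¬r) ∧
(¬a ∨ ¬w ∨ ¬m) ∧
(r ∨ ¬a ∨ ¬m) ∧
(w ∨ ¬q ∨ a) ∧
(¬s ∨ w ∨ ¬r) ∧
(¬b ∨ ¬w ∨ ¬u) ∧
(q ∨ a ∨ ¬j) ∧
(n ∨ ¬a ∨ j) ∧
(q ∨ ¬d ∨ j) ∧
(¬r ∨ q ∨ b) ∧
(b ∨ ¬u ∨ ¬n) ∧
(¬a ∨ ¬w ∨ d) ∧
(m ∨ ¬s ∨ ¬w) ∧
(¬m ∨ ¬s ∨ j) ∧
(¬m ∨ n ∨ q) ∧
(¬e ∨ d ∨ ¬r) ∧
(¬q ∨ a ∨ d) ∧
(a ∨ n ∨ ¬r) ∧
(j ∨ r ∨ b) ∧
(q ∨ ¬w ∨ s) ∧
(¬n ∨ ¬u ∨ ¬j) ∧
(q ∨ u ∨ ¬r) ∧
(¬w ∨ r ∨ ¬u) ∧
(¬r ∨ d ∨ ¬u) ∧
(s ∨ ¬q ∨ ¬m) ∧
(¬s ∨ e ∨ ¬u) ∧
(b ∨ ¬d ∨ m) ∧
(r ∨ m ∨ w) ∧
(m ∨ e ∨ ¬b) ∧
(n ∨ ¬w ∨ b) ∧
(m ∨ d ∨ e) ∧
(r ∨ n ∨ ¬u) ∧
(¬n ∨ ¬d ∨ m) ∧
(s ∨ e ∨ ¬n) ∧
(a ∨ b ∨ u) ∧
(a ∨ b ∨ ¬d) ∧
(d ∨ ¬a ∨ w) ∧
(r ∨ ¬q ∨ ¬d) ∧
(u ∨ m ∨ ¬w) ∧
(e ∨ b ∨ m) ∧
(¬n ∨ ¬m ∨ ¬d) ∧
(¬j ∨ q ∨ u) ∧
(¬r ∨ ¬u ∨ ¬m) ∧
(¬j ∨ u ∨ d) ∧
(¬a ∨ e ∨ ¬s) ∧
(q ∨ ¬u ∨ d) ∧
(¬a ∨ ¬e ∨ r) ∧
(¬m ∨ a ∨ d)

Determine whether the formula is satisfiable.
Yes

Yes, the formula is satisfiable.

One satisfying assignment is: n=False, w=False, e=True, j=True, a=True, b=True, d=True, u=True, m=False, r=True, s=False, q=False

Verification: With this assignment, all 48 clauses evaluate to true.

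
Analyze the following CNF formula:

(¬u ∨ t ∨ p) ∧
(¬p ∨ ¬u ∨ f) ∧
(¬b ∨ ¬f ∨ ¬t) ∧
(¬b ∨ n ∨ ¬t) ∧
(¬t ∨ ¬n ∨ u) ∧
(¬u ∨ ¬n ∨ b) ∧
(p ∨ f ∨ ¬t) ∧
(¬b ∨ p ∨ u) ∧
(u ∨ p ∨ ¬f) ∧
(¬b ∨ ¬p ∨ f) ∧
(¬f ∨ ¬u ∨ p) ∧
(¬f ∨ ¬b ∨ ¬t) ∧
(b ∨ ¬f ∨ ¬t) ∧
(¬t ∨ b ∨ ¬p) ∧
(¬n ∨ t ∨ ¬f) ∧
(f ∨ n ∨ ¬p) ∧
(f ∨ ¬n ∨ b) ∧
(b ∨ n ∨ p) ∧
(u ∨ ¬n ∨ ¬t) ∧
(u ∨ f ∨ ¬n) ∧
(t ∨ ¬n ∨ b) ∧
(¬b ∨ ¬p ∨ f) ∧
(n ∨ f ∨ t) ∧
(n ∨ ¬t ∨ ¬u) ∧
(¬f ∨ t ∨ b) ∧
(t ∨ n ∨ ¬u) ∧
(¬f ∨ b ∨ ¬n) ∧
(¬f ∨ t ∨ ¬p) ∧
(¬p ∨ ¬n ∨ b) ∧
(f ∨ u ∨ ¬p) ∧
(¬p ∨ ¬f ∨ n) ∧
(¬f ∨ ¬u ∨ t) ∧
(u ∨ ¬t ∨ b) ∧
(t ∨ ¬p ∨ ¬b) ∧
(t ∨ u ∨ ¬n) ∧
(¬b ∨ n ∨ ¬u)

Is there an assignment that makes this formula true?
No

No, the formula is not satisfiable.

No assignment of truth values to the variables can make all 36 clauses true simultaneously.

The formula is UNSAT (unsatisfiable).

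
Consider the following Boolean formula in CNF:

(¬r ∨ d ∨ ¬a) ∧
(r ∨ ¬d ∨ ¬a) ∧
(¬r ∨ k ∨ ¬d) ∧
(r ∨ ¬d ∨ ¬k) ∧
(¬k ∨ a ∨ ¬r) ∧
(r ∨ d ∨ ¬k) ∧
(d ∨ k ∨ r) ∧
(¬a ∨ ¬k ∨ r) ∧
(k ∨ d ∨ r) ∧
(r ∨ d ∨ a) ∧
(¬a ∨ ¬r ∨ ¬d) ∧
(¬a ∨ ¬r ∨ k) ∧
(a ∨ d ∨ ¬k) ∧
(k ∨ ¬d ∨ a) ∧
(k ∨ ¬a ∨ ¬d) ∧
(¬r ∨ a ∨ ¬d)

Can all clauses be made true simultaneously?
Yes

Yes, the formula is satisfiable.

One satisfying assignment is: d=False, k=False, a=False, r=True

Verification: With this assignment, all 16 clauses evaluate to true.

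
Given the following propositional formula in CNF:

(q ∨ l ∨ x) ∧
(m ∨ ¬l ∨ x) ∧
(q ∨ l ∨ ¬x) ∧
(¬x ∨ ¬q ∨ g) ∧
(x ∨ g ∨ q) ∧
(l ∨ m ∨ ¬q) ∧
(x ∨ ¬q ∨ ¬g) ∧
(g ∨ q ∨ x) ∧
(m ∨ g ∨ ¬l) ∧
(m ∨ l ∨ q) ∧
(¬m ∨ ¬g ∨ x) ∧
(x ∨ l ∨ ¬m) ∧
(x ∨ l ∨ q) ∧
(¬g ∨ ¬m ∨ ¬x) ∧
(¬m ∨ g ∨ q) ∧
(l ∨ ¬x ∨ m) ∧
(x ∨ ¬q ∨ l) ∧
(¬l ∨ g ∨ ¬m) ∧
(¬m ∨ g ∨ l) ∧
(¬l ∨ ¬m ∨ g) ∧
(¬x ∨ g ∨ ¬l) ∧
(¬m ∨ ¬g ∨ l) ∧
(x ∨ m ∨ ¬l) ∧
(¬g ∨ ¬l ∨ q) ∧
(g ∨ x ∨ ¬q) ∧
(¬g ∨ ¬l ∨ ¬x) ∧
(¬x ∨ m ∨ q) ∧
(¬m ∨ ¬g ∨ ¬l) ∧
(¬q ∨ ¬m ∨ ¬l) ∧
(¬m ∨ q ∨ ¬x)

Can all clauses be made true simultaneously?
No

No, the formula is not satisfiable.

No assignment of truth values to the variables can make all 30 clauses true simultaneously.

The formula is UNSAT (unsatisfiable).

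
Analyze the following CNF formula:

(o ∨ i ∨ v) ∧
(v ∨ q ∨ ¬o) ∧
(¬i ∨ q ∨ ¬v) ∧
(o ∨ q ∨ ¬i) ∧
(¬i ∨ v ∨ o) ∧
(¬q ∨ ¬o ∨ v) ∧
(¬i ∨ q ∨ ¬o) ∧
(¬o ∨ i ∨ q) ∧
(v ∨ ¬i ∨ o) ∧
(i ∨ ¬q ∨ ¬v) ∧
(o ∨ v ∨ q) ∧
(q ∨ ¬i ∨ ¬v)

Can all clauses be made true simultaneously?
Yes

Yes, the formula is satisfiable.

One satisfying assignment is: i=False, o=False, v=True, q=False

Verification: With this assignment, all 12 clauses evaluate to true.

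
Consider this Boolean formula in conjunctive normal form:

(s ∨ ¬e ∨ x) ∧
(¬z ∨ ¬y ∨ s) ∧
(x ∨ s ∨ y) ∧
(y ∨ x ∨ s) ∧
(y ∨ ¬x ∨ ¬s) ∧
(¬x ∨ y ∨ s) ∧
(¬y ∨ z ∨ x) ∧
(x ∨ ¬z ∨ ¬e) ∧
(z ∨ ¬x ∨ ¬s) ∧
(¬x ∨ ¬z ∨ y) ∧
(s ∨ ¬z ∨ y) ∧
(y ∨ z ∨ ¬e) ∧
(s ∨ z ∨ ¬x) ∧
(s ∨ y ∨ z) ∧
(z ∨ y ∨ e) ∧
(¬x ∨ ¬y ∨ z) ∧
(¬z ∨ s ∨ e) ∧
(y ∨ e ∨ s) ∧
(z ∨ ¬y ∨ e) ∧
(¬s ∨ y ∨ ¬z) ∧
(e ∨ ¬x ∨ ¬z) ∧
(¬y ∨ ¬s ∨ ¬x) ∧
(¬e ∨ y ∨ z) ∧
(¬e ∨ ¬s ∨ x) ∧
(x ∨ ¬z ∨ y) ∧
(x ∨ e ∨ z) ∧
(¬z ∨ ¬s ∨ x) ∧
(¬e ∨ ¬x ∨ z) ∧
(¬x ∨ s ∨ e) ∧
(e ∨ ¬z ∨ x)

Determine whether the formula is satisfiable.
No

No, the formula is not satisfiable.

No assignment of truth values to the variables can make all 30 clauses true simultaneously.

The formula is UNSAT (unsatisfiable).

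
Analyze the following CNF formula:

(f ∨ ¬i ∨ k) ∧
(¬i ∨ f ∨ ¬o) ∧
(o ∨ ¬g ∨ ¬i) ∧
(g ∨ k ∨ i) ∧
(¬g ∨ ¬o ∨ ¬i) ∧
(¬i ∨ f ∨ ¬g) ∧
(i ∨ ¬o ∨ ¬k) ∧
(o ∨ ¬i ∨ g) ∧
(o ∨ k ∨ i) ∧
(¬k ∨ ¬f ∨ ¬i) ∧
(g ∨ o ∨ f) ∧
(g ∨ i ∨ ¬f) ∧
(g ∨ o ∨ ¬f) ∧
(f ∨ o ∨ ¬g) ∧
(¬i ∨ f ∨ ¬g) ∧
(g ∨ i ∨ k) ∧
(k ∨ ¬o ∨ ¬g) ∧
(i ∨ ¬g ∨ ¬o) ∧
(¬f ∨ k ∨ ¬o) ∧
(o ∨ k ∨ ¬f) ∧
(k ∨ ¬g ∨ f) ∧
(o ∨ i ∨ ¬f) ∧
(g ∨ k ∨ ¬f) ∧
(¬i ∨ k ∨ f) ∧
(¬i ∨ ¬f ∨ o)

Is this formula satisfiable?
No

No, the formula is not satisfiable.

No assignment of truth values to the variables can make all 25 clauses true simultaneously.

The formula is UNSAT (unsatisfiable).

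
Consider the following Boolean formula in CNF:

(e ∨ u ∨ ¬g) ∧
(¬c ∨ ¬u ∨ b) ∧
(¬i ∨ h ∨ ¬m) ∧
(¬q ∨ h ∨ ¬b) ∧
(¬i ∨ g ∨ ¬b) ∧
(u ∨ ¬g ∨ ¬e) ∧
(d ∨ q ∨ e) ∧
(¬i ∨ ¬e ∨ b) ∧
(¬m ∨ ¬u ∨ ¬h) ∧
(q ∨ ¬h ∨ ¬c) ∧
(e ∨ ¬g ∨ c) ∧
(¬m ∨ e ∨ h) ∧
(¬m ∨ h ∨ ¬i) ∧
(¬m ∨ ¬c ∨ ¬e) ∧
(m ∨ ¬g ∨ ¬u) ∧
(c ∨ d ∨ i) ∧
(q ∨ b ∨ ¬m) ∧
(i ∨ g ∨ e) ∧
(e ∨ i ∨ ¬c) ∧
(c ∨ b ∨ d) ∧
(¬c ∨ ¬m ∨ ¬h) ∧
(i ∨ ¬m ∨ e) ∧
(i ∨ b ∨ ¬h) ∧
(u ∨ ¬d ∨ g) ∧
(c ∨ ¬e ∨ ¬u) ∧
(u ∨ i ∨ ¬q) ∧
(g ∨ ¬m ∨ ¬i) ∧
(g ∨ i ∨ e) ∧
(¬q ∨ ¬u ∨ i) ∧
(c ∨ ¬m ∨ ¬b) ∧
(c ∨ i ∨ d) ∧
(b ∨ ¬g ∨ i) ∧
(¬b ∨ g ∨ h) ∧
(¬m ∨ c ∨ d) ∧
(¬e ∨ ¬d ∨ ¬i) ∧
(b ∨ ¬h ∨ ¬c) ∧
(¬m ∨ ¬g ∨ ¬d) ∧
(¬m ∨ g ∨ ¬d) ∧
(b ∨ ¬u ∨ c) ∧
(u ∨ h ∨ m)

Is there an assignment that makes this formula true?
No

No, the formula is not satisfiable.

No assignment of truth values to the variables can make all 40 clauses true simultaneously.

The formula is UNSAT (unsatisfiable).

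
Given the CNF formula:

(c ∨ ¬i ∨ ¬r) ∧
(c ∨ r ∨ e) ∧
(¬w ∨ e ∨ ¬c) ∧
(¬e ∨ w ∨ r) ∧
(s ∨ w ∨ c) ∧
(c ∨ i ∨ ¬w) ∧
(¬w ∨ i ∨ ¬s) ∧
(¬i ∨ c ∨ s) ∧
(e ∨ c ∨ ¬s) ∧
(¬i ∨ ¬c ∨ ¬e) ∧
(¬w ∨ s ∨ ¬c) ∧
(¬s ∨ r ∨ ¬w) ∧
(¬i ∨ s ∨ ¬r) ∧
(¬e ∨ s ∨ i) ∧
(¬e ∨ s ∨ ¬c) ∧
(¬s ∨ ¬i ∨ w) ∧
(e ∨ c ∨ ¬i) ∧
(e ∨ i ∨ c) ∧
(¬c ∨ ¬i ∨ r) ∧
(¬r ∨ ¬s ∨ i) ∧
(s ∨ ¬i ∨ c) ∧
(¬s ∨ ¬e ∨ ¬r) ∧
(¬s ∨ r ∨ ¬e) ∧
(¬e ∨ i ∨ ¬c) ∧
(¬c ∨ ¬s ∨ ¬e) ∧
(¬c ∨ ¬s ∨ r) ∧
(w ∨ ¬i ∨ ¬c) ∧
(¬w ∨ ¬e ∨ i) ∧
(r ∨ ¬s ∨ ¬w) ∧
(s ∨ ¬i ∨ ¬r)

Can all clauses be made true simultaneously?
Yes

Yes, the formula is satisfiable.

One satisfying assignment is: w=False, s=False, c=True, e=False, i=False, r=False

Verification: With this assignment, all 30 clauses evaluate to true.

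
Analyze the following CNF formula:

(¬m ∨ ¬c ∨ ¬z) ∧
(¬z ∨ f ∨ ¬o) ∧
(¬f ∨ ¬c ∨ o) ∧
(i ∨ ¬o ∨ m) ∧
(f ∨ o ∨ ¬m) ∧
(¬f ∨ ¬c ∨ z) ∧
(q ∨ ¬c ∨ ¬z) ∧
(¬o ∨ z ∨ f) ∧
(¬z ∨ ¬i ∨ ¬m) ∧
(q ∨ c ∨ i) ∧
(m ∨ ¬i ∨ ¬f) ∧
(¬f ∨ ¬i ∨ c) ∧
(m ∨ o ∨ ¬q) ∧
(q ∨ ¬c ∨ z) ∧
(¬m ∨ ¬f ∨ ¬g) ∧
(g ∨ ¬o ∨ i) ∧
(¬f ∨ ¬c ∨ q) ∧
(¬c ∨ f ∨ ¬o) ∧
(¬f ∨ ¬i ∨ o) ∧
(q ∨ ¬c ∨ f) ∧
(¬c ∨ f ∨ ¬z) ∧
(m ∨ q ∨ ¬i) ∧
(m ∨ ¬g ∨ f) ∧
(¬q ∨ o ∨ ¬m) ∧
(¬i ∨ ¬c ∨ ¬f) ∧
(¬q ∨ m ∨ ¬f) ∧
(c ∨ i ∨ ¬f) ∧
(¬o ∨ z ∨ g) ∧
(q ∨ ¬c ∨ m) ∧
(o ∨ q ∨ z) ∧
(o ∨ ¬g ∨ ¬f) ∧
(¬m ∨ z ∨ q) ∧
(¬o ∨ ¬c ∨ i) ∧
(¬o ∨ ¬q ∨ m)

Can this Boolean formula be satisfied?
No

No, the formula is not satisfiable.

No assignment of truth values to the variables can make all 34 clauses true simultaneously.

The formula is UNSAT (unsatisfiable).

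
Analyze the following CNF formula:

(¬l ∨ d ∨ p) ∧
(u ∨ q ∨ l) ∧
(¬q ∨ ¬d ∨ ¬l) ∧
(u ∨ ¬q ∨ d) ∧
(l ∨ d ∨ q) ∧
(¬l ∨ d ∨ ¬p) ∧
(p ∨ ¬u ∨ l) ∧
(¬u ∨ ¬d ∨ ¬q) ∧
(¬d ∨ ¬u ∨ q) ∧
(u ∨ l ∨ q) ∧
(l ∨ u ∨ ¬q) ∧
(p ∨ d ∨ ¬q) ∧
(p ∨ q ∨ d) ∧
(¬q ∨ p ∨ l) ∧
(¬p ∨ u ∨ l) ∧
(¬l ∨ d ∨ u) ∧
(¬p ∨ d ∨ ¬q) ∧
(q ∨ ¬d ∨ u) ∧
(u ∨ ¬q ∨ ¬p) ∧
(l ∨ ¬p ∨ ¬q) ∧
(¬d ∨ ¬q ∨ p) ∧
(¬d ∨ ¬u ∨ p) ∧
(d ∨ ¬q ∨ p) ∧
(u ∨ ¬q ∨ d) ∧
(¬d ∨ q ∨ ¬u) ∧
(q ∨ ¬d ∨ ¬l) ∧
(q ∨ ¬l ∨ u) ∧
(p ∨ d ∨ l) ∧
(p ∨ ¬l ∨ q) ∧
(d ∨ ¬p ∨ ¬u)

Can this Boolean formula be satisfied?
No

No, the formula is not satisfiable.

No assignment of truth values to the variables can make all 30 clauses true simultaneously.

The formula is UNSAT (unsatisfiable).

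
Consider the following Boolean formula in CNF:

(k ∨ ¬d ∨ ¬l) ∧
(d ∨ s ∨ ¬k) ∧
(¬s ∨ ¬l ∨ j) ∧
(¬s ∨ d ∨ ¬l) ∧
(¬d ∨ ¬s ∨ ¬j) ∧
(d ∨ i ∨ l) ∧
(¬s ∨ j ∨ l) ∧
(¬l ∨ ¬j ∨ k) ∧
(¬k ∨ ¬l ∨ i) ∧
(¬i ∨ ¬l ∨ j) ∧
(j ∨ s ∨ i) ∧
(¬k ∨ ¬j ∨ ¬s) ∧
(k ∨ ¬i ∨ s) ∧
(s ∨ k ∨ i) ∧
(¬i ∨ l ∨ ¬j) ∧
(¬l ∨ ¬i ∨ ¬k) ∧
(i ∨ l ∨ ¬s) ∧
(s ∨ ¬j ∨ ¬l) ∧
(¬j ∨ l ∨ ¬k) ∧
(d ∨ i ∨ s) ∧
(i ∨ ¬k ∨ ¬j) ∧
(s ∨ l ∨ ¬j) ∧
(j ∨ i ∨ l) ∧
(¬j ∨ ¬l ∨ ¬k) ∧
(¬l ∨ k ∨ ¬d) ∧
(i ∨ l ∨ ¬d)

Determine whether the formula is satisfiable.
Yes

Yes, the formula is satisfiable.

One satisfying assignment is: l=False, i=True, j=False, d=True, k=True, s=False

Verification: With this assignment, all 26 clauses evaluate to true.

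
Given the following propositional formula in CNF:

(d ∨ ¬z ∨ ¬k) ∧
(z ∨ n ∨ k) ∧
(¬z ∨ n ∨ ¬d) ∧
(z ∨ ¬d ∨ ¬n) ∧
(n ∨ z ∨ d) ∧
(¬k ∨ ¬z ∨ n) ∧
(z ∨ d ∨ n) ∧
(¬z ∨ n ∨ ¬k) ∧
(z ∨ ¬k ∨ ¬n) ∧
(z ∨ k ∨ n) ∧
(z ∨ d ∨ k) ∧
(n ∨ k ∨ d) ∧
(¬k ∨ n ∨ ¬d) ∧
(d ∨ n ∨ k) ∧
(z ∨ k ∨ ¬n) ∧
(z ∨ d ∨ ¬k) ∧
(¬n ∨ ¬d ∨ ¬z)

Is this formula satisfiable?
Yes

Yes, the formula is satisfiable.

One satisfying assignment is: k=False, n=True, z=True, d=False

Verification: With this assignment, all 17 clauses evaluate to true.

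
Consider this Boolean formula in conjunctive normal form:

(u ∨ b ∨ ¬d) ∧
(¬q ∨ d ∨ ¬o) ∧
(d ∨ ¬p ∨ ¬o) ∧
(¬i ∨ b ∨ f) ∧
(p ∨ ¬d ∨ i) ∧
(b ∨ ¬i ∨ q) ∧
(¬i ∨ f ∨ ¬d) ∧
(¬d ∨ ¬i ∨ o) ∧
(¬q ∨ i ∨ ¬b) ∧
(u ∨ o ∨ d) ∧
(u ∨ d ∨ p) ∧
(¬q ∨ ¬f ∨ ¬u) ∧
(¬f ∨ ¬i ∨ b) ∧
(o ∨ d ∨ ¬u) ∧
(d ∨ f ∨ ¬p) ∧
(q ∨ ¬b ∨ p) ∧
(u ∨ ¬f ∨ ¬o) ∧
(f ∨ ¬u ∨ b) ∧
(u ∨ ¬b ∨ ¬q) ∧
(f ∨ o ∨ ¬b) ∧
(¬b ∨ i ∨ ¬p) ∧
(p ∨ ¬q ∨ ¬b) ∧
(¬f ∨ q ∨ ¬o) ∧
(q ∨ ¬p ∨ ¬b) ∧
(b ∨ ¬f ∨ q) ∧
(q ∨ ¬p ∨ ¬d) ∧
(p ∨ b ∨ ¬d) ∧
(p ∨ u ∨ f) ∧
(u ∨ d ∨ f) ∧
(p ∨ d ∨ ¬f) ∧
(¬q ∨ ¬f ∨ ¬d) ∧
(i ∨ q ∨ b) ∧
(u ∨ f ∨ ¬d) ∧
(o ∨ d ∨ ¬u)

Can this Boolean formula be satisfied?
No

No, the formula is not satisfiable.

No assignment of truth values to the variables can make all 34 clauses true simultaneously.

The formula is UNSAT (unsatisfiable).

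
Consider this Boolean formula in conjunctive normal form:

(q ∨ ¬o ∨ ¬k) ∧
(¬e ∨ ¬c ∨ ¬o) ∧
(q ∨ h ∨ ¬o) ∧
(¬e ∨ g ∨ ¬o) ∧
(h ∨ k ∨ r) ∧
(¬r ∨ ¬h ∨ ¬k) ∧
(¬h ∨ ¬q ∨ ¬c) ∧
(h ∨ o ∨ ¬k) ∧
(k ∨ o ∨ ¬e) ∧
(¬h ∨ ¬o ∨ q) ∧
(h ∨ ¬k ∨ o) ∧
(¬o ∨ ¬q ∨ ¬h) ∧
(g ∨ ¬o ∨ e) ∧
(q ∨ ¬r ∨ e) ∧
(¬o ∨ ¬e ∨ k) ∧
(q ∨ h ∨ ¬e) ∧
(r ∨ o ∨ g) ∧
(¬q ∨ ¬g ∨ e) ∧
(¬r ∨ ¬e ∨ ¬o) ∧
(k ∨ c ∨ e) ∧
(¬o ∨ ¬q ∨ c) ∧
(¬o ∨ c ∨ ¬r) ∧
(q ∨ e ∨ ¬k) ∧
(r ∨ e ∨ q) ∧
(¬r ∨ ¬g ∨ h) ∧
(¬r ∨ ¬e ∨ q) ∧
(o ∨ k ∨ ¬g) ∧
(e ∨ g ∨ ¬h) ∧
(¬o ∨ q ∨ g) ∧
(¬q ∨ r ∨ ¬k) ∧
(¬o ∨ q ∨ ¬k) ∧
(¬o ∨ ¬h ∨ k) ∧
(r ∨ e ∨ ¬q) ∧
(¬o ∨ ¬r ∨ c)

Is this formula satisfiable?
Yes

Yes, the formula is satisfiable.

One satisfying assignment is: c=True, k=False, g=False, q=True, o=False, r=True, e=False, h=False

Verification: With this assignment, all 34 clauses evaluate to true.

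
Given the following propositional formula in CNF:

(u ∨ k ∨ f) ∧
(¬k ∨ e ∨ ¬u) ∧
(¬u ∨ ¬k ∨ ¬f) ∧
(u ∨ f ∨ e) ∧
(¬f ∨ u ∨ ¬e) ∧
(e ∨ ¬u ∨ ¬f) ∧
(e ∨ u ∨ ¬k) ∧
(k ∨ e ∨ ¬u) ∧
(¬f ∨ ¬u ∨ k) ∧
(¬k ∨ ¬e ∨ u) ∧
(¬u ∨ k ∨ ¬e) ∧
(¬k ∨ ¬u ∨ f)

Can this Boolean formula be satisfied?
Yes

Yes, the formula is satisfiable.

One satisfying assignment is: e=False, k=False, u=False, f=True

Verification: With this assignment, all 12 clauses evaluate to true.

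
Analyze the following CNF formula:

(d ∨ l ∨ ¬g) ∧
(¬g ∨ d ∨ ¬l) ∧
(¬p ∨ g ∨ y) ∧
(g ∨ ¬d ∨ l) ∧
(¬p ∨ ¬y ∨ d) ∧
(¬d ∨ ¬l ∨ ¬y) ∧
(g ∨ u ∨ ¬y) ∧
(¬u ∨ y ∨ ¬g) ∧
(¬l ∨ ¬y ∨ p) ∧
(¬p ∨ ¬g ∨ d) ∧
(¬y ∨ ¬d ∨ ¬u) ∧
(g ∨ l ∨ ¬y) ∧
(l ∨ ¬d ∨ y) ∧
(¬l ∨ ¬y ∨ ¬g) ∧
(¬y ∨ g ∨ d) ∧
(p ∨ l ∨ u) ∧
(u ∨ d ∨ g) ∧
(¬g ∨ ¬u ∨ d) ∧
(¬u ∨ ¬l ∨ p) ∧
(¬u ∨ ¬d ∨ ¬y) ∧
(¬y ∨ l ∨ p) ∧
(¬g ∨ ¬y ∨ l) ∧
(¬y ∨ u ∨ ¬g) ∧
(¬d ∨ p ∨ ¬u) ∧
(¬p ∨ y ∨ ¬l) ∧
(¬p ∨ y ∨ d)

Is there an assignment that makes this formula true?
Yes

Yes, the formula is satisfiable.

One satisfying assignment is: g=False, u=False, p=False, d=True, y=False, l=True

Verification: With this assignment, all 26 clauses evaluate to true.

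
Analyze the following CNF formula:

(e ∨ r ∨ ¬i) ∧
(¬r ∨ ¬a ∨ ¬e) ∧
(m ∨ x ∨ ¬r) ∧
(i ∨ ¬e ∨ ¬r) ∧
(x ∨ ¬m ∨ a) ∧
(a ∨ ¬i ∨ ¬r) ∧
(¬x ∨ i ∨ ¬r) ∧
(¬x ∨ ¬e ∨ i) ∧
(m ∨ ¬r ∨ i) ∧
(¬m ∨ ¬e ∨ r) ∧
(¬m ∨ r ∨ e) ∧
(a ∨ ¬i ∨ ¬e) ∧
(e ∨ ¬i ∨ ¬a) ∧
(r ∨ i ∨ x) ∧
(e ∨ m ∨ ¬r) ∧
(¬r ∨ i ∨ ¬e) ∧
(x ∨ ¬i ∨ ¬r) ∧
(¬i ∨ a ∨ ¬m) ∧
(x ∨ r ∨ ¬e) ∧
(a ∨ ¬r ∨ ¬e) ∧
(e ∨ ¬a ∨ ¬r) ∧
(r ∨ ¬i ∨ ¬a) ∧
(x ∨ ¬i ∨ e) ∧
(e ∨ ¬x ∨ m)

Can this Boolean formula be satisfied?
No

No, the formula is not satisfiable.

No assignment of truth values to the variables can make all 24 clauses true simultaneously.

The formula is UNSAT (unsatisfiable).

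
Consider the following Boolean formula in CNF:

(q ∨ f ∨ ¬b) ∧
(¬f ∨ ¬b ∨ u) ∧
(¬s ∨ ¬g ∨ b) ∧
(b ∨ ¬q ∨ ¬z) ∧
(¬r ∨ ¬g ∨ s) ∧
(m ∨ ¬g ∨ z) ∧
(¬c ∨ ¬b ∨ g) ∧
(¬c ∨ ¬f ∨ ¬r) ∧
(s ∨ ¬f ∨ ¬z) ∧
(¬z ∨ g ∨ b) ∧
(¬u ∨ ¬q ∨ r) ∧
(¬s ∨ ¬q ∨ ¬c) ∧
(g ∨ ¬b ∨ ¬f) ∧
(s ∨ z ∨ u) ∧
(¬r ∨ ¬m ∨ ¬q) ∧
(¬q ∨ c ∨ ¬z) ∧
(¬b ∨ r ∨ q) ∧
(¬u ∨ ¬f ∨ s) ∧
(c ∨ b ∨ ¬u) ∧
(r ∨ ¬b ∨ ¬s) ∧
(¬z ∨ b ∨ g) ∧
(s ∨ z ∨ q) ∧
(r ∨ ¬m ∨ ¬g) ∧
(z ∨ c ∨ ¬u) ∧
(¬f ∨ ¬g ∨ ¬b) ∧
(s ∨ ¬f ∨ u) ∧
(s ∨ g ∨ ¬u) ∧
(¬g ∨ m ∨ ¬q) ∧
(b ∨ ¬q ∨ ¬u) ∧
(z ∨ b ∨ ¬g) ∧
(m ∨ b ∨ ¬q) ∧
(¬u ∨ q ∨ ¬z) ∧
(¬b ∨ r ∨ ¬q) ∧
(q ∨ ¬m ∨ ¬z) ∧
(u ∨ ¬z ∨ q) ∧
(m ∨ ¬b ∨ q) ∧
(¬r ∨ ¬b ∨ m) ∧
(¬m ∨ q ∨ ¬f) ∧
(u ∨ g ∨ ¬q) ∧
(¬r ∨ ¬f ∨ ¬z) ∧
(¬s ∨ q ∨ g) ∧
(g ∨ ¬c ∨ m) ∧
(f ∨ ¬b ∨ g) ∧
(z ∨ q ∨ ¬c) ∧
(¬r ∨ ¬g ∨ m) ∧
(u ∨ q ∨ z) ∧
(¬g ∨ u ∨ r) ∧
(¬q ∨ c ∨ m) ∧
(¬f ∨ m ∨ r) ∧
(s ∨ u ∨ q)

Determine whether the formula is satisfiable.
No

No, the formula is not satisfiable.

No assignment of truth values to the variables can make all 50 clauses true simultaneously.

The formula is UNSAT (unsatisfiable).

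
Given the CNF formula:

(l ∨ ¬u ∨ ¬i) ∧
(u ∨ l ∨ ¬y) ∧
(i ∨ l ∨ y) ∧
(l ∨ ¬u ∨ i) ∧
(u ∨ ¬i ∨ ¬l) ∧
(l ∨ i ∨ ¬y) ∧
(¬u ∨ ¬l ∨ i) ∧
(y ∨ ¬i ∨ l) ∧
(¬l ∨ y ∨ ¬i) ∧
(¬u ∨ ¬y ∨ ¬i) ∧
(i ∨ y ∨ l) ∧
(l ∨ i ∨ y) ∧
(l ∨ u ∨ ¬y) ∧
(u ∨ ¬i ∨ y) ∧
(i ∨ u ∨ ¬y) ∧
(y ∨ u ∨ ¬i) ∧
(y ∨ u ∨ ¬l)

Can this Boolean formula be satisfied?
No

No, the formula is not satisfiable.

No assignment of truth values to the variables can make all 17 clauses true simultaneously.

The formula is UNSAT (unsatisfiable).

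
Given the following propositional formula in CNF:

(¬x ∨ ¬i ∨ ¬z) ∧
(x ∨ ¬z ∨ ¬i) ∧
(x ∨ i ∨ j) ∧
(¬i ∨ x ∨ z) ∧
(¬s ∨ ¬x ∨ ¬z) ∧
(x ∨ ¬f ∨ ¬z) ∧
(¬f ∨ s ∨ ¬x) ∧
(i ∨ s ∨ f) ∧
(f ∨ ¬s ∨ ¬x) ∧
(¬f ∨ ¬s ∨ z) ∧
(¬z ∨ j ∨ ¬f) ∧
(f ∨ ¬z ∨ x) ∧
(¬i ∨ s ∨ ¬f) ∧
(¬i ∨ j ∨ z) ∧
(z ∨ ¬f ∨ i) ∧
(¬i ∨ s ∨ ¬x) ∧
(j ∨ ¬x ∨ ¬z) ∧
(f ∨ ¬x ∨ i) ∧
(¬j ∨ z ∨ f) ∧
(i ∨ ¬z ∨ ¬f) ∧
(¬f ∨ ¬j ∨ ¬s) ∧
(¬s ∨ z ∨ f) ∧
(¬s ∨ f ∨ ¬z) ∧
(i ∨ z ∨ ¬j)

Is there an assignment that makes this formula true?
No

No, the formula is not satisfiable.

No assignment of truth values to the variables can make all 24 clauses true simultaneously.

The formula is UNSAT (unsatisfiable).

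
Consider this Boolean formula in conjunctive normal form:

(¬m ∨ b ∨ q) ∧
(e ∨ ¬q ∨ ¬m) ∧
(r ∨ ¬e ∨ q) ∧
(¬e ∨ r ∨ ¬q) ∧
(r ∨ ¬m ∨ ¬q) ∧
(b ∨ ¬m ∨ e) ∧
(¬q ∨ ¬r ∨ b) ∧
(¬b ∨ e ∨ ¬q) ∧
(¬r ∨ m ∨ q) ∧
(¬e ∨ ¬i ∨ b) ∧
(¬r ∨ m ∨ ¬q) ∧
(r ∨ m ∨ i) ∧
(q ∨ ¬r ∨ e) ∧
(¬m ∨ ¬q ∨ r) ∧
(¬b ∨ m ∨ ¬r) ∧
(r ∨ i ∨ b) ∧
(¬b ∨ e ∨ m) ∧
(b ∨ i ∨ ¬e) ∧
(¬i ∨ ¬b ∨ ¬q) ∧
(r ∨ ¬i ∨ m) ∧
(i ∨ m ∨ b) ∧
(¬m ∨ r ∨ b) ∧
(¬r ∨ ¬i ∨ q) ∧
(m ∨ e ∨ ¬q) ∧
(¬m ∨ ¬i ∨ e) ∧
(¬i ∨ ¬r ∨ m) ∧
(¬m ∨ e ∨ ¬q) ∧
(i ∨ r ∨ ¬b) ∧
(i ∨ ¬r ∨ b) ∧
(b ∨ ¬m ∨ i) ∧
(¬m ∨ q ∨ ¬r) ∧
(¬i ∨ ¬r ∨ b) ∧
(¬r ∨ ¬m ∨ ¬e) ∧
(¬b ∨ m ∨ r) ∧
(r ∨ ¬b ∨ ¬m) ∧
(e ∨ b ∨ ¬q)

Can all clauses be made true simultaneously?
No

No, the formula is not satisfiable.

No assignment of truth values to the variables can make all 36 clauses true simultaneously.

The formula is UNSAT (unsatisfiable).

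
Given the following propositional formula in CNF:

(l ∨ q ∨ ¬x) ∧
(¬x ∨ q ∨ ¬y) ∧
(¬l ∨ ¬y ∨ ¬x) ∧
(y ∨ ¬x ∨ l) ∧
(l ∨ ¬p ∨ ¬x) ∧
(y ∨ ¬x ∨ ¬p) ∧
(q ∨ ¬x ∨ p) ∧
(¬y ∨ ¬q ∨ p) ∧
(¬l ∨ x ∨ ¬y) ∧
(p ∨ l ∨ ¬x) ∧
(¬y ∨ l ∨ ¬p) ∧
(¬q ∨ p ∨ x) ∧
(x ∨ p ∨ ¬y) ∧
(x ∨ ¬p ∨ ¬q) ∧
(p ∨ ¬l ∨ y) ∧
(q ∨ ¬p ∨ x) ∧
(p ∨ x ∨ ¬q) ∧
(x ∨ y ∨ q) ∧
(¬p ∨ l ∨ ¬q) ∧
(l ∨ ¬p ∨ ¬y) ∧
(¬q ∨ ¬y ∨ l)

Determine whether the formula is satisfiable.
No

No, the formula is not satisfiable.

No assignment of truth values to the variables can make all 21 clauses true simultaneously.

The formula is UNSAT (unsatisfiable).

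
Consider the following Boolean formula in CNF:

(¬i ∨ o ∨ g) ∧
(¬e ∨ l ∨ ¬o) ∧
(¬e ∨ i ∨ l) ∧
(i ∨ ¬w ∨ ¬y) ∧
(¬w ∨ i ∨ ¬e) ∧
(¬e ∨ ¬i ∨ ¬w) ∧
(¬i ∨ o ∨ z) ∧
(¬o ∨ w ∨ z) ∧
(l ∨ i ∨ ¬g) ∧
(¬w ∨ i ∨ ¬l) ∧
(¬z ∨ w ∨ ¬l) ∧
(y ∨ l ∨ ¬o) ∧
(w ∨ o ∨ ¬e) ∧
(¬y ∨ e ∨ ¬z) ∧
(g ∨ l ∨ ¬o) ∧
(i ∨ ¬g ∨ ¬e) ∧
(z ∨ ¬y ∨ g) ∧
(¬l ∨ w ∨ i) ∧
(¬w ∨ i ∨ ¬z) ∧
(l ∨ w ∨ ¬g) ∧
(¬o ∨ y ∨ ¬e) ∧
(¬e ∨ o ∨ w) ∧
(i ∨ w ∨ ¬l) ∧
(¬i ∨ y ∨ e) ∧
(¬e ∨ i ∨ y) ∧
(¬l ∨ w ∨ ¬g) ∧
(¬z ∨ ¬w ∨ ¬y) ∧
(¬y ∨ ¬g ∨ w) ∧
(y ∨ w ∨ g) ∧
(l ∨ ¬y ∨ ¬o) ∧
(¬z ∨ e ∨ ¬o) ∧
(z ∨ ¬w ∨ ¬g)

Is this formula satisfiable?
Yes

Yes, the formula is satisfiable.

One satisfying assignment is: y=False, w=True, l=False, g=False, z=False, e=False, o=False, i=False

Verification: With this assignment, all 32 clauses evaluate to true.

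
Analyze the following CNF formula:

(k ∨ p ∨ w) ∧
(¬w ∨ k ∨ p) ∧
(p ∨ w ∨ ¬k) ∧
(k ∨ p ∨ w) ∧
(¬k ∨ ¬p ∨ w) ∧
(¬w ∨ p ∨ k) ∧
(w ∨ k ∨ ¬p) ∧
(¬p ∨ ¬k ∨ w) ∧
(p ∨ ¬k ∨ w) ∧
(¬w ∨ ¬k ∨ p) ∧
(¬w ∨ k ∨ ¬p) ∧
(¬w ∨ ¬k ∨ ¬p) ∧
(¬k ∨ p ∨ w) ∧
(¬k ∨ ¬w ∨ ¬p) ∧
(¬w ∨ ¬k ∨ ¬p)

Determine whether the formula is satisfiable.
No

No, the formula is not satisfiable.

No assignment of truth values to the variables can make all 15 clauses true simultaneously.

The formula is UNSAT (unsatisfiable).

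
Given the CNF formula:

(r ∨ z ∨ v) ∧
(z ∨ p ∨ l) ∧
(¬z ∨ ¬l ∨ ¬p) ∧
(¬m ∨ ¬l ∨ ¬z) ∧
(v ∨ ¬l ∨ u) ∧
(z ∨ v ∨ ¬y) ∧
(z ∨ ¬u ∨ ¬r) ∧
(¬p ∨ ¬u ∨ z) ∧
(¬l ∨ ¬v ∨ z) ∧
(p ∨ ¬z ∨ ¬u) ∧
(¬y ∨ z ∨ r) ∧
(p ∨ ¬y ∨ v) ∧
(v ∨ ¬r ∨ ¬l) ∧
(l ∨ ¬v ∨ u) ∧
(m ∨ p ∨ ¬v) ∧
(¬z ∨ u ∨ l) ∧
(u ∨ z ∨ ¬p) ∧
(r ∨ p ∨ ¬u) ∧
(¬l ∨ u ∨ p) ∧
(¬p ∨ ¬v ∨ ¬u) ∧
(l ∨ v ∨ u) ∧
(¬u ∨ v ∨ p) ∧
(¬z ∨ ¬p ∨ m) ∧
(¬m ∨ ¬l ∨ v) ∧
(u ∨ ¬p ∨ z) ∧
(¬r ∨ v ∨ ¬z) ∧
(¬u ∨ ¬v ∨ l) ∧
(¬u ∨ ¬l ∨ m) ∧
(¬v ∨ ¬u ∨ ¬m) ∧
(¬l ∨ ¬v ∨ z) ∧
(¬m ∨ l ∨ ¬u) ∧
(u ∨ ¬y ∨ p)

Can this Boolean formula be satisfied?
No

No, the formula is not satisfiable.

No assignment of truth values to the variables can make all 32 clauses true simultaneously.

The formula is UNSAT (unsatisfiable).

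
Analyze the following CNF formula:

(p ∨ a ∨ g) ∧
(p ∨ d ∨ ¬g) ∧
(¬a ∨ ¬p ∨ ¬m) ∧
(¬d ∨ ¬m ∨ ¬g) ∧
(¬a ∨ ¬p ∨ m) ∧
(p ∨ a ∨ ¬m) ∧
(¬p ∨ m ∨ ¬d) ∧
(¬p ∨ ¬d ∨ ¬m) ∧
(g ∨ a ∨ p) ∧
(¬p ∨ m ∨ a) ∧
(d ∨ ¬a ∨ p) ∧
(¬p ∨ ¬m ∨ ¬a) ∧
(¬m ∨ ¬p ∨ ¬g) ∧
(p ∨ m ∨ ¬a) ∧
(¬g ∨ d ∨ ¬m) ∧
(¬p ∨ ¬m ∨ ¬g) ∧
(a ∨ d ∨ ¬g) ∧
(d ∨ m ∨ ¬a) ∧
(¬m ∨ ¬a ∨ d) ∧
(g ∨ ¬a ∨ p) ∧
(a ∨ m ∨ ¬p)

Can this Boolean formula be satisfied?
Yes

Yes, the formula is satisfiable.

One satisfying assignment is: p=False, a=False, m=False, g=True, d=True

Verification: With this assignment, all 21 clauses evaluate to true.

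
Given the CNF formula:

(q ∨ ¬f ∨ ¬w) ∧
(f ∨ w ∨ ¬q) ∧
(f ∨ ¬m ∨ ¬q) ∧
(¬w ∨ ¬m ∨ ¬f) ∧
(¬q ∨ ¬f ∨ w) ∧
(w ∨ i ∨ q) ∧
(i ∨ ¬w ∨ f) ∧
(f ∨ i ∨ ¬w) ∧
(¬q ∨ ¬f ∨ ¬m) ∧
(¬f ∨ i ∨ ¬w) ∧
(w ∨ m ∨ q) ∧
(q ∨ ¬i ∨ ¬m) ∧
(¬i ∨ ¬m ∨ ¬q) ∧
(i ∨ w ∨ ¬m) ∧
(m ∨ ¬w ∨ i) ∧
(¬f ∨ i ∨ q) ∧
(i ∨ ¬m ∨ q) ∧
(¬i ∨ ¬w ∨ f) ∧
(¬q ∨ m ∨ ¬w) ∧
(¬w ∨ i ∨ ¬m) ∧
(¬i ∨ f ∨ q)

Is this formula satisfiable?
No

No, the formula is not satisfiable.

No assignment of truth values to the variables can make all 21 clauses true simultaneously.

The formula is UNSAT (unsatisfiable).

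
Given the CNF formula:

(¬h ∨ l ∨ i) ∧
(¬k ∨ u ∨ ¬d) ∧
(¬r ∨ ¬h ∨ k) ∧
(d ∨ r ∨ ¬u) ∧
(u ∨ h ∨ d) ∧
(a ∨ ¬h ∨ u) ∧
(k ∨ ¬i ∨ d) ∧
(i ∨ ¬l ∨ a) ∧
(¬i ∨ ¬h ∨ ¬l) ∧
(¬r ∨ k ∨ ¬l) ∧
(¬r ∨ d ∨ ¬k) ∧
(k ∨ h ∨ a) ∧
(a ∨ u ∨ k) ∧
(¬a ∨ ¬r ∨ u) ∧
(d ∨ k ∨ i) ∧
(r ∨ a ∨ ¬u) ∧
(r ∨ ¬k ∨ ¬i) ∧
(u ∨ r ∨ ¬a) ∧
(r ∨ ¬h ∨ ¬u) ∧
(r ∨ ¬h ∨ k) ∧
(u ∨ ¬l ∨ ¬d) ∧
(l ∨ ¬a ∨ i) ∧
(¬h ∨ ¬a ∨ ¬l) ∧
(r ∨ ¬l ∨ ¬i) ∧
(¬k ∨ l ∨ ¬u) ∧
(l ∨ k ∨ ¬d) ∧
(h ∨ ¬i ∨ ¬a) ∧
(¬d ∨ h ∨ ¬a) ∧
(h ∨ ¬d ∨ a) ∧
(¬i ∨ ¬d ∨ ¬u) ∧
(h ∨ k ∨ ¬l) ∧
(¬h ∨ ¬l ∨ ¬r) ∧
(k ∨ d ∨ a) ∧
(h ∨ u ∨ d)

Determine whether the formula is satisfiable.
No

No, the formula is not satisfiable.

No assignment of truth values to the variables can make all 34 clauses true simultaneously.

The formula is UNSAT (unsatisfiable).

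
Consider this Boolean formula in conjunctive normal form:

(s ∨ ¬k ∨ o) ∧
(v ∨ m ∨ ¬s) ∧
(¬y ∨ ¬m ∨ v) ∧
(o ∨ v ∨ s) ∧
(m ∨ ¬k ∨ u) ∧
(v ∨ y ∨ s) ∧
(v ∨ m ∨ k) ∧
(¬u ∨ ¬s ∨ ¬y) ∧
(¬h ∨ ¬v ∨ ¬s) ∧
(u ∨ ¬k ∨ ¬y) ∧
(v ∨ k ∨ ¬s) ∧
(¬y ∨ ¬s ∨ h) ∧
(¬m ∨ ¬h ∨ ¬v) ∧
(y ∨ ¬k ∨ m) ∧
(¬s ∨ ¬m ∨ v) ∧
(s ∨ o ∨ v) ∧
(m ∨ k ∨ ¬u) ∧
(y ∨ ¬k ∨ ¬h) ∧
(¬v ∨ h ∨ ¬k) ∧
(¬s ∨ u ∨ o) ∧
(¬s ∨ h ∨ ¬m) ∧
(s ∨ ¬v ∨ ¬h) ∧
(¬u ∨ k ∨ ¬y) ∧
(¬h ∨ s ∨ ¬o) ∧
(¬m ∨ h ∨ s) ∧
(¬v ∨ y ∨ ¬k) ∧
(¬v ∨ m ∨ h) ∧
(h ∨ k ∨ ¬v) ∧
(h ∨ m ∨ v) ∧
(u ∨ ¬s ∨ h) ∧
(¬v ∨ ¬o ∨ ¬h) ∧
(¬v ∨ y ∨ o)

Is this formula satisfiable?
No

No, the formula is not satisfiable.

No assignment of truth values to the variables can make all 32 clauses true simultaneously.

The formula is UNSAT (unsatisfiable).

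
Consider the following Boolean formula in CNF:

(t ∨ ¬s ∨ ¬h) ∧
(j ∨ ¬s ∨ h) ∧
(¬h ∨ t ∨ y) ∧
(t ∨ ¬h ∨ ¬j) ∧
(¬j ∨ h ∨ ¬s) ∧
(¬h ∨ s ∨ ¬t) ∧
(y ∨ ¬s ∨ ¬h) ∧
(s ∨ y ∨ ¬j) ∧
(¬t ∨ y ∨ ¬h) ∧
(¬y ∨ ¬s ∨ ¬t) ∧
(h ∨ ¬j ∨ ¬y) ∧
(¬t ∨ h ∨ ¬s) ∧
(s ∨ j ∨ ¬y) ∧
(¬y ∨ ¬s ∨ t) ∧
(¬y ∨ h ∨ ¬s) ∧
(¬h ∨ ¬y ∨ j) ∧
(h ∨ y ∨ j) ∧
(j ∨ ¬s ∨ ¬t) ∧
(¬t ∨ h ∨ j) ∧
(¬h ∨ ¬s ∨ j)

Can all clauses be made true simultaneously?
No

No, the formula is not satisfiable.

No assignment of truth values to the variables can make all 20 clauses true simultaneously.

The formula is UNSAT (unsatisfiable).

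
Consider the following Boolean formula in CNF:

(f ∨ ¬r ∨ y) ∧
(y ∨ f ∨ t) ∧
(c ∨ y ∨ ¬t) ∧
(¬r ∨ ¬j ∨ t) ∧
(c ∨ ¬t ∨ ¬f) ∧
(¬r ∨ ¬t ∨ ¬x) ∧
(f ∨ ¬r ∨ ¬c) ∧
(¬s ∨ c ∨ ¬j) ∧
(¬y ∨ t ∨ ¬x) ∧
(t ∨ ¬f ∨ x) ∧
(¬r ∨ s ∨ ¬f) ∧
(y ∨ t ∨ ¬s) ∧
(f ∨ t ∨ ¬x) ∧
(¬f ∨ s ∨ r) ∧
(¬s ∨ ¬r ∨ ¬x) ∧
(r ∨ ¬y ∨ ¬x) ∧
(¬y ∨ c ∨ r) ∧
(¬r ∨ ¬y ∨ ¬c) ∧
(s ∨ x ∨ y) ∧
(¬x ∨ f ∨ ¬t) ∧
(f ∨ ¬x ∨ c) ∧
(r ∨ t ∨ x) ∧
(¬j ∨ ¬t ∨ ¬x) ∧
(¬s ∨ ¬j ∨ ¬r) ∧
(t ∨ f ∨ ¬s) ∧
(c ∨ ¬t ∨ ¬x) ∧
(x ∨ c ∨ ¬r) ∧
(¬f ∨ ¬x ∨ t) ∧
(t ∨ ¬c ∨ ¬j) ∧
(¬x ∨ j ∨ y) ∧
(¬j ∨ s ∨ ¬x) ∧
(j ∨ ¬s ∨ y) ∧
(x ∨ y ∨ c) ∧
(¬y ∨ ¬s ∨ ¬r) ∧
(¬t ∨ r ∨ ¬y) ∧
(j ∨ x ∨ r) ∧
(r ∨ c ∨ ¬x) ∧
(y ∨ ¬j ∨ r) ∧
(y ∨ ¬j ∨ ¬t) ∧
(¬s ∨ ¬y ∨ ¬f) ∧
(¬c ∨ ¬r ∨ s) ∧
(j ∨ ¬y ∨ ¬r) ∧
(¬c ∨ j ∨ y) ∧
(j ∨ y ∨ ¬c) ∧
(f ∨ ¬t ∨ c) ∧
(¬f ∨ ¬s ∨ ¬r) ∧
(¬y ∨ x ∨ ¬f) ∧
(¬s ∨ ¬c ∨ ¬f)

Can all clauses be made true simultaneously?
No

No, the formula is not satisfiable.

No assignment of truth values to the variables can make all 48 clauses true simultaneously.

The formula is UNSAT (unsatisfiable).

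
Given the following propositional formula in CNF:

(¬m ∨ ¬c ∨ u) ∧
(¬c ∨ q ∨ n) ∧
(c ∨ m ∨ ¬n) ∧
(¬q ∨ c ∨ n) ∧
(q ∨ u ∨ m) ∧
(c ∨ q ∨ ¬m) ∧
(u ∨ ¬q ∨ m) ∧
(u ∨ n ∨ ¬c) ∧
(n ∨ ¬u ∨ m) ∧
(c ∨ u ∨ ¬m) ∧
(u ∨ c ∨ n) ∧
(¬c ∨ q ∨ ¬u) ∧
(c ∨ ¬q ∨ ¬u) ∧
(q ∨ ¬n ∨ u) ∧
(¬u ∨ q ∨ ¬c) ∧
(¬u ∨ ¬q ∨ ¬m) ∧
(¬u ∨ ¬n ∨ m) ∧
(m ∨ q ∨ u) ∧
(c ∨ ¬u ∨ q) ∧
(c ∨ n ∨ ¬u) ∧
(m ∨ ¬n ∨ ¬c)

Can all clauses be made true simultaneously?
No

No, the formula is not satisfiable.

No assignment of truth values to the variables can make all 21 clauses true simultaneously.

The formula is UNSAT (unsatisfiable).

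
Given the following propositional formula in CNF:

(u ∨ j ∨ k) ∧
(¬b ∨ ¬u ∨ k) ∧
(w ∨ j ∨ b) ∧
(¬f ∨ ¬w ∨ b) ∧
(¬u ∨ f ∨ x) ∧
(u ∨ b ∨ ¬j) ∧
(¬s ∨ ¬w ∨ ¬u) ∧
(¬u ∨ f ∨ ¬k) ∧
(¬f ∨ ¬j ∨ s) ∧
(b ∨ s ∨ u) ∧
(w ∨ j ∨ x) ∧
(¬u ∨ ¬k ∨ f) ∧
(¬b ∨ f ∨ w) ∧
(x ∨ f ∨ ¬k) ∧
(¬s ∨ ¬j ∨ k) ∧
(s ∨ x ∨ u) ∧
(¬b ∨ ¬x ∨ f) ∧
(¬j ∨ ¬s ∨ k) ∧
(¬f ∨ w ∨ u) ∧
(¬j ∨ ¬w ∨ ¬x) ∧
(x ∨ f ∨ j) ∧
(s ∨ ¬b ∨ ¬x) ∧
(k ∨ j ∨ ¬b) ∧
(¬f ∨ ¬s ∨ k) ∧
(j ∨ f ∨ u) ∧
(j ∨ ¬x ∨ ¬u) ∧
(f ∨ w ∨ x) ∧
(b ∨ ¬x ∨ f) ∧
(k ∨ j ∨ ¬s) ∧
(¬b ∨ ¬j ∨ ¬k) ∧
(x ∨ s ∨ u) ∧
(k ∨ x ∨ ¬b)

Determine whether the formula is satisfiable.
Yes

Yes, the formula is satisfiable.

One satisfying assignment is: j=False, f=True, s=False, b=True, w=True, k=True, u=True, x=False

Verification: With this assignment, all 32 clauses evaluate to true.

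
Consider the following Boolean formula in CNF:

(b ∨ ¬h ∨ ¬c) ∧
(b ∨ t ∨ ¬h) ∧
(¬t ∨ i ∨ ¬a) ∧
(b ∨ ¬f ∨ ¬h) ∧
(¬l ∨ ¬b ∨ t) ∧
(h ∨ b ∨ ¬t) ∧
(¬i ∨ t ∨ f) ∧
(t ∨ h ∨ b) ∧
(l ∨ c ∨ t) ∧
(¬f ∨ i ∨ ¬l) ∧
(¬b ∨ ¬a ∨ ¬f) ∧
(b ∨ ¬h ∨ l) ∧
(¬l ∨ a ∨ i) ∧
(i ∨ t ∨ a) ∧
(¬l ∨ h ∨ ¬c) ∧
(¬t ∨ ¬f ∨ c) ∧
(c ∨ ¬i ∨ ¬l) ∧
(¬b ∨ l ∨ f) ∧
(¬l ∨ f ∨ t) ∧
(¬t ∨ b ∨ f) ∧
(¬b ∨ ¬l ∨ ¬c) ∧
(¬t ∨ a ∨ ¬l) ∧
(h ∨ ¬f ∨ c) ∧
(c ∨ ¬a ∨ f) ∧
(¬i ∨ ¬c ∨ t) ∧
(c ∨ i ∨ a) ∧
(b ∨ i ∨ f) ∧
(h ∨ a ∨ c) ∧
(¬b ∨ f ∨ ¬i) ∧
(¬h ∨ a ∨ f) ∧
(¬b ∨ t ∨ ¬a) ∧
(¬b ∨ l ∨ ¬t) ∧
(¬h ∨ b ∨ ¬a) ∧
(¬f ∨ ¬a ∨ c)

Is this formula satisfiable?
No

No, the formula is not satisfiable.

No assignment of truth values to the variables can make all 34 clauses true simultaneously.

The formula is UNSAT (unsatisfiable).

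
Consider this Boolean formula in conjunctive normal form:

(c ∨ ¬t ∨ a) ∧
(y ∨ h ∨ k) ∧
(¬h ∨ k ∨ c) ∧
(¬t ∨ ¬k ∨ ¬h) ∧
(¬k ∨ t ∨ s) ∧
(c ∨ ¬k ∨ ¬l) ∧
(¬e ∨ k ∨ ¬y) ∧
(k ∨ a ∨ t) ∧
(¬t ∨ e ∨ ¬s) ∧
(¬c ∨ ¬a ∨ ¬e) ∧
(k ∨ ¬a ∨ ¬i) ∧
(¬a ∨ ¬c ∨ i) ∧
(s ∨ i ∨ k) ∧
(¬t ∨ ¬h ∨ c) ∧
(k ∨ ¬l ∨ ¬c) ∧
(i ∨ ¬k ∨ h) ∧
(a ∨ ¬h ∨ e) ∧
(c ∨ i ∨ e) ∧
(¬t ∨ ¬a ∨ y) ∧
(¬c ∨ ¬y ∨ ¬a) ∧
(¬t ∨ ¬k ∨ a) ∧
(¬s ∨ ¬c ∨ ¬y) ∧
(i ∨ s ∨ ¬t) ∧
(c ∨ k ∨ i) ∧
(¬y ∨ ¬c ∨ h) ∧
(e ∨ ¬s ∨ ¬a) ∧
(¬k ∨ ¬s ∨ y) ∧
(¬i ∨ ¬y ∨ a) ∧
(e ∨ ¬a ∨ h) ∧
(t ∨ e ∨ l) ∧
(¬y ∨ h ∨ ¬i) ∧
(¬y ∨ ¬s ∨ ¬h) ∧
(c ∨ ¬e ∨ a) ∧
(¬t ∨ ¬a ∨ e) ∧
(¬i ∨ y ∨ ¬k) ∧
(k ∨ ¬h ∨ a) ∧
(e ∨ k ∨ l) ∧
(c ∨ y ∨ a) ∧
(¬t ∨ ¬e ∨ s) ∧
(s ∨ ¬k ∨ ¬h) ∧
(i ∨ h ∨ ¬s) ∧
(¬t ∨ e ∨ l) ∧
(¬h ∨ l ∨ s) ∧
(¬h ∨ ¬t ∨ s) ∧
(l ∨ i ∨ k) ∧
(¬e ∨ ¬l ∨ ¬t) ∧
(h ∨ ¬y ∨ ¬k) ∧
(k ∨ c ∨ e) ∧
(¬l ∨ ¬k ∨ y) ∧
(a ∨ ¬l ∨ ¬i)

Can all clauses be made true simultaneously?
No

No, the formula is not satisfiable.

No assignment of truth values to the variables can make all 50 clauses true simultaneously.

The formula is UNSAT (unsatisfiable).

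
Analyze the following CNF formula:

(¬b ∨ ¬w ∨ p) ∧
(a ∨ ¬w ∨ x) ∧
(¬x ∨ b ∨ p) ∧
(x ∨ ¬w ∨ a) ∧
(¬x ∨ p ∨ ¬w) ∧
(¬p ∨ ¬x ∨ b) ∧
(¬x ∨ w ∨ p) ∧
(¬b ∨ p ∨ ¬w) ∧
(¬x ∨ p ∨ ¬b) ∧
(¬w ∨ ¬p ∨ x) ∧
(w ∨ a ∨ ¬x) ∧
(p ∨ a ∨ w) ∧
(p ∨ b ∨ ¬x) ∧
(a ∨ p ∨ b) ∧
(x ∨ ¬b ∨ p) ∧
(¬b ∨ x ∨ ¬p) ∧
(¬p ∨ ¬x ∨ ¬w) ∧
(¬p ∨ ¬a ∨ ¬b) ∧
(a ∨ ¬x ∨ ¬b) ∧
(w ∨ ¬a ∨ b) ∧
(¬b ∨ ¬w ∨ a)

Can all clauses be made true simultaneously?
Yes

Yes, the formula is satisfiable.

One satisfying assignment is: w=True, p=False, x=False, b=False, a=True

Verification: With this assignment, all 21 clauses evaluate to true.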